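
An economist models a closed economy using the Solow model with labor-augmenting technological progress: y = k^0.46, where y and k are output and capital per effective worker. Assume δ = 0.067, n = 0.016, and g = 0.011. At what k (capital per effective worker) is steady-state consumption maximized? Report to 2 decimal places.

k_gold ≈ 18.93

Break-even investment rate: n + g + δ = 0.016 + 0.011 + 0.067 = 0.094.
Setting f'(k) = n+g+δ gives 0.46·k^(0.46−1) = 0.094, hence k_gold = (0.46/0.094)^(1/0.54) ≈ 18.9275.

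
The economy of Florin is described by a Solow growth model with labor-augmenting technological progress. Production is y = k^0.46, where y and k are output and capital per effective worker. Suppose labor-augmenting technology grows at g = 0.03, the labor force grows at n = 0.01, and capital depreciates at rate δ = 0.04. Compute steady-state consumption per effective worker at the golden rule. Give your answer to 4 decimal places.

c_gold ≈ 2.3962

Capital per effective worker breaks even when investment replaces (n + g + δ)·k; here n + g + δ = 0.08.
At the golden rule the marginal product of capital equals n+g+δ: 0.46·k^(0.46−1) = 0.08. Solving, k_gold = (0.46/0.08)^(1/0.54) ≈ 25.5148.
y_gold = 25.5148^0.46 ≈ 4.4374.
c_gold = y_gold − (n+g+δ)·k_gold = 4.4374 − 0.08·25.5148 ≈ 2.3962.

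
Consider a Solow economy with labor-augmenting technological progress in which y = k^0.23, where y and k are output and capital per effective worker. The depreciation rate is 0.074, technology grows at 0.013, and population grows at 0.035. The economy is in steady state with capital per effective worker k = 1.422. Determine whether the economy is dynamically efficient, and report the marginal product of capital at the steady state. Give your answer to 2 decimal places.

The effective depreciation rate is n + g + δ = 0.035 + 0.013 + 0.074 = 0.122.
MPK = 0.23·k^(0.23−1) = 0.23·1.422^(-0.77) ≈ 0.1754.
MPK > 0.122, so the economy is dynamically efficient (under-saving).

dynamically efficient; MPK ≈ 0.18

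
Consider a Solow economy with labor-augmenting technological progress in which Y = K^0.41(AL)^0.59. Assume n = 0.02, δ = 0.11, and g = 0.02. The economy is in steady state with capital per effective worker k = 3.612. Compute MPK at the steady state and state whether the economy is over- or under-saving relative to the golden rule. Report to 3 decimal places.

Break-even investment rate: n + g + δ = 0.02 + 0.02 + 0.11 = 0.15.
MPK = 0.41·k^(0.41−1) = 0.41·3.612^(-0.59) ≈ 0.1922.
MPK > 0.15, so the economy is dynamically efficient (under-saving).

under-saving; MPK ≈ 0.192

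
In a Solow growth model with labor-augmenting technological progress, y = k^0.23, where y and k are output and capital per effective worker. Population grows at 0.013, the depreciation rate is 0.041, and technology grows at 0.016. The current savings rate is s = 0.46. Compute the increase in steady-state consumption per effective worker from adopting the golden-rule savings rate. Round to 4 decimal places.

Capital per effective worker breaks even when investment replaces (n + g + δ)·k; here n + g + δ = 0.07.
Current steady state (s = 0.46): k* = (0.46/0.07)^(1/0.77) ≈ 11.5318, y* = 11.5318^0.23 ≈ 1.7548, c* = (1−0.46)·1.7548 ≈ 0.9476.
At the golden rule the marginal product of capital equals n+g+δ: 0.23·k^(0.23−1) = 0.07. Solving, k_gold = (0.23/0.07)^(1/0.77) ≈ 4.6876.
y_gold = 4.6876^0.23 ≈ 1.4267, c_gold = y_gold − 0.07·k_gold ≈ 1.0985.
Gain: Δc = 1.0985 − 0.9476 ≈ 0.1509.

Δc ≈ 0.1509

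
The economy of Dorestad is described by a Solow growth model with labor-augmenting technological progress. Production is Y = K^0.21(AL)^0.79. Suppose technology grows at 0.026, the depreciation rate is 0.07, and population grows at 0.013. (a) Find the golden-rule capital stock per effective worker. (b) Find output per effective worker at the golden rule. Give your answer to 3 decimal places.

(a) k_gold ≈ 2.293; (b) y_gold ≈ 1.190

Capital per effective worker breaks even when investment replaces (n + g + δ)·k; here n + g + δ = 0.109.
Setting f'(k) = n+g+δ gives 0.21·k^(0.21−1) = 0.109, hence k_gold = (0.21/0.109)^(1/0.79) ≈ 2.2935.
y_gold = 2.2935^0.21 ≈ 1.1904.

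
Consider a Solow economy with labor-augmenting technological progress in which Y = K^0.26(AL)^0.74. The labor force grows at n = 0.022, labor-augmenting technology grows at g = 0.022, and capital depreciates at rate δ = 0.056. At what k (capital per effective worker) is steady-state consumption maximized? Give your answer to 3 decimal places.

Break-even investment rate: n + g + δ = 0.022 + 0.022 + 0.056 = 0.1.
At the golden rule the marginal product of capital equals n+g+δ: 0.26·k^(0.26−1) = 0.1. Solving, k_gold = (0.26/0.1)^(1/0.74) ≈ 3.6373.

k_gold ≈ 3.637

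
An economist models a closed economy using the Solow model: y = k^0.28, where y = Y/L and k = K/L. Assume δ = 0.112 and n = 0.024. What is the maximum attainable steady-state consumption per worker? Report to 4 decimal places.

c_gold ≈ 0.9534

The effective depreciation rate is n + δ = 0.024 + 0.112 = 0.136.
At the golden rule the marginal product of capital equals n+δ: 0.28·k^(0.28−1) = 0.136. Solving, k_gold = (0.28/0.136)^(1/0.72) ≈ 2.7264.
y_gold = 2.7264^0.28 ≈ 1.3242.
c_gold = y_gold − (n+δ)·k_gold = 1.3242 − 0.136·2.7264 ≈ 0.9534.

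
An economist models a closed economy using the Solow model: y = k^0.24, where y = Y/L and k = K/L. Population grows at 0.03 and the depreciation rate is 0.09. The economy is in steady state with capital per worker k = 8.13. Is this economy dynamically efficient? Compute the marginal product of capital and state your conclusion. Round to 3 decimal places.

dynamically inefficient; MPK ≈ 0.049

Break-even investment rate: n + δ = 0.03 + 0.09 = 0.12.
MPK = 0.24·k^(0.24−1) = 0.24·8.13^(-0.76) ≈ 0.0488.
MPK < 0.12, so the economy is dynamically inefficient (over-saving).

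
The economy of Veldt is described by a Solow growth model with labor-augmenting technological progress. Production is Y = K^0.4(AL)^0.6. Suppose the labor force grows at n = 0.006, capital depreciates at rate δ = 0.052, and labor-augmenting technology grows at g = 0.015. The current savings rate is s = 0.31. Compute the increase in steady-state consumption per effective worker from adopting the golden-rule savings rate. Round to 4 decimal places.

The effective depreciation rate is n + g + δ = 0.006 + 0.015 + 0.052 = 0.073.
Current steady state (s = 0.31): k* = (0.31/0.073)^(1/0.6) ≈ 11.1361, y* = 11.1361^0.4 ≈ 2.6224, c* = (1−0.31)·2.6224 ≈ 1.8094.
Setting f'(k) = n+g+δ gives 0.4·k^(0.4−1) = 0.073, hence k_gold = (0.4/0.073)^(1/0.6) ≈ 17.0305.
y_gold = 17.0305^0.4 ≈ 3.1081, c_gold = y_gold − 0.073·k_gold ≈ 1.8648.
Gain: Δc = 1.8648 − 1.8094 ≈ 0.0554.

Δc ≈ 0.0554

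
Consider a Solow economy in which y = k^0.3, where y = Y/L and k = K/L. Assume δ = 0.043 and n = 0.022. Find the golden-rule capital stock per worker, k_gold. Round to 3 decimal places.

k_gold ≈ 8.889

Capital per worker breaks even when investment replaces (n + δ)·k; here n + δ = 0.065.
Maximizing c = f(k) − (n+δ)·k gives f'(k) = n+δ, i.e. 0.3·k^(0.3−1) = 0.065, so k_gold = (0.3/0.065)^(1/0.7) ≈ 8.8893.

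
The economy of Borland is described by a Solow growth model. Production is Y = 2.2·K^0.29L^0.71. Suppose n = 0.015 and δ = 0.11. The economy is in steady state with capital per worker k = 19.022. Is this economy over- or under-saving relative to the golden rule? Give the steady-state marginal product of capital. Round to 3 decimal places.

over-saving; MPK ≈ 0.079

n + δ = 0.015 + 0.11 = 0.125.
MPK = 0.29·2.2·k^(0.29−1) = 0.29·2.2·19.022^(-0.71) ≈ 0.0788.
MPK < 0.125, so the economy is dynamically inefficient (over-saving).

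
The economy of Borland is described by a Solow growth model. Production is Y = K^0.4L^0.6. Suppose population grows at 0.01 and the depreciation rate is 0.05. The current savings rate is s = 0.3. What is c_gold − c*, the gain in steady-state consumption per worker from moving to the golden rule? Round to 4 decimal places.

n + δ = 0.01 + 0.05 = 0.06.
Current steady state (s = 0.3): k* = (0.3/0.06)^(1/0.6) ≈ 14.6201, y* = 14.6201^0.4 ≈ 2.9240, c* = (1−0.3)·2.9240 ≈ 2.0468.
Golden rule sets MPK = n+δ: 0.4·k^(0.4−1) = 0.06, so k_gold = (0.4/0.06)^(1/0.6) ≈ 23.6146.
y_gold = 23.6146^0.4 ≈ 3.5422, c_gold = y_gold − 0.06·k_gold ≈ 2.1253.
Gain: Δc = 2.1253 − 2.0468 ≈ 0.0785.

Δc ≈ 0.0785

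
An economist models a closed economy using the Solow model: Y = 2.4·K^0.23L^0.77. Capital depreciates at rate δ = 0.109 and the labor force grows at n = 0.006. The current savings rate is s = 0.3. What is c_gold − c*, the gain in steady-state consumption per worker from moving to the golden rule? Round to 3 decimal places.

The effective depreciation rate is n + δ = 0.006 + 0.109 = 0.115.
Current steady state (s = 0.3): k* = (0.3·2.4/0.115)^(1/0.77) ≈ 10.8291, y* = 2.4·10.8291^0.23 ≈ 4.1511, c* = (1−0.3)·4.1511 ≈ 2.9058.
At the golden rule the marginal product of capital equals n+δ: 0.23·2.4·k^(0.23−1) = 0.115. Solving, k_gold = (0.23·2.4/0.115)^(1/0.77) ≈ 7.6688.
y_gold = 2.4·7.6688^0.23 ≈ 3.8344, c_gold = y_gold − 0.115·k_gold ≈ 2.9525.
Gain: Δc = 2.9525 − 2.9058 ≈ 0.0467.

Δc ≈ 0.047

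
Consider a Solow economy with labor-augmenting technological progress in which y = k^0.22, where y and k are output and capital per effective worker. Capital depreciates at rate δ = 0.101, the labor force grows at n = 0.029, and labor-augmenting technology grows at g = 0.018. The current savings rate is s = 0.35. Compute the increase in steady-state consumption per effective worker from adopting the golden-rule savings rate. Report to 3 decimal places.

Δc ≈ 0.044

The effective depreciation rate is n + g + δ = 0.029 + 0.018 + 0.101 = 0.148.
Current steady state (s = 0.35): k* = (0.35/0.148)^(1/0.78) ≈ 3.0147, y* = 3.0147^0.22 ≈ 1.2748, c* = (1−0.35)·1.2748 ≈ 0.8286.
At the golden rule the marginal product of capital equals n+g+δ: 0.22·k^(0.22−1) = 0.148. Solving, k_gold = (0.22/0.148)^(1/0.78) ≈ 1.6623.
y_gold = 1.6623^0.22 ≈ 1.1183, c_gold = y_gold − 0.148·k_gold ≈ 0.8723.
Gain: Δc = 0.8723 − 0.8286 ≈ 0.0437.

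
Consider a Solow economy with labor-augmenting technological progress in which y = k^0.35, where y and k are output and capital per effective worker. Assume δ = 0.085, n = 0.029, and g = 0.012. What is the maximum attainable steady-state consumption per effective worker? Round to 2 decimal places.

c_gold ≈ 1.13

n + g + δ = 0.029 + 0.012 + 0.085 = 0.126.
Maximizing c = f(k) − (n+g+δ)·k gives f'(k) = n+g+δ, i.e. 0.35·k^(0.35−1) = 0.126, so k_gold = (0.35/0.126)^(1/0.65) ≈ 4.8152.
y_gold = 4.8152^0.35 ≈ 1.7335.
c_gold = y_gold − (n+g+δ)·k_gold = 1.7335 − 0.126·4.8152 ≈ 1.1267.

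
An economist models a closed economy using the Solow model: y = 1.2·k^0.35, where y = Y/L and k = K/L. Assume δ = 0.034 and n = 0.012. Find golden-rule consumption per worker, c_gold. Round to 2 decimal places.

c_gold ≈ 2.57

The effective depreciation rate is n + δ = 0.012 + 0.034 = 0.046.
Maximizing c = f(k) − (n+δ)·k gives f'(k) = n+δ, i.e. 0.35·1.2·k^(0.35−1) = 0.046, so k_gold = (0.35·1.2/0.046)^(1/0.65) ≈ 30.0386.
y_gold = 1.2·30.0386^0.35 ≈ 3.9479.
c_gold = y_gold − (n+δ)·k_gold = 3.9479 − 0.046·30.0386 ≈ 2.5662.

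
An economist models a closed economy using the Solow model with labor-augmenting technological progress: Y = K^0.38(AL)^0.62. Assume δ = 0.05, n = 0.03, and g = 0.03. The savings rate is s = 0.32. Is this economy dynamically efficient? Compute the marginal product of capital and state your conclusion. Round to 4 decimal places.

Break-even investment rate: n + g + δ = 0.03 + 0.03 + 0.05 = 0.11.
Steady-state k*: s·k^0.38 = 0.11·k gives k* = (0.32/0.11)^(1/0.62) ≈ 5.5975.
MPK = 0.38·5.5975^(-0.62) ≈ 0.1306.
MPK > n+g+δ = 0.11, so the economy is dynamically efficient (under-saving).

dynamically efficient; MPK ≈ 0.1306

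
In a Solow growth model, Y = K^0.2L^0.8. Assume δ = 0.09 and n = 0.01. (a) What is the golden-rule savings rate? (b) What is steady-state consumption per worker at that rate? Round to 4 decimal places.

(a) s_gold = 0.2000; (b) c_gold ≈ 0.9514

The effective depreciation rate is n + δ = 0.01 + 0.09 = 0.1.
For Cobb-Douglas, s_gold equals capital's share: s_gold = 0.2.
Setting f'(k) = n+δ gives 0.2·k^(0.2−1) = 0.1, hence k_gold = (0.2/0.1)^(1/0.8) ≈ 2.3784.
y_gold = 2.3784^0.2 ≈ 1.1892; c_gold = (1−0.2)·y_gold ≈ 0.9514.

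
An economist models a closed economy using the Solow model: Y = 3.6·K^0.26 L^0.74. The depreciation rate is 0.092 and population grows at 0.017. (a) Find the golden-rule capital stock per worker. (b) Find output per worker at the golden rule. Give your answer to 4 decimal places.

Capital per worker breaks even when investment replaces (n + δ)·k; here n + δ = 0.109.
Golden rule sets MPK = n+δ: 0.26·3.6·k^(0.26−1) = 0.109, so k_gold = (0.26·3.6/0.109)^(1/0.74) ≈ 18.2793.
y_gold = 3.6·18.2793^0.26 ≈ 7.6632.

(a) k_gold ≈ 18.2793; (b) y_gold ≈ 7.6632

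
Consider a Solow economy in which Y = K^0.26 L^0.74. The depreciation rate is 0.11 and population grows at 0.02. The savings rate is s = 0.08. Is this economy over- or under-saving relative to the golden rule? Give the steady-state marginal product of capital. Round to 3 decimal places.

under-saving; MPK ≈ 0.422

Break-even investment rate: n + δ = 0.02 + 0.11 = 0.13.
Steady-state k*: s·k^0.26 = 0.13·k gives k* = (0.08/0.13)^(1/0.74) ≈ 0.5189.
MPK = 0.26·0.5189^(-0.74) ≈ 0.4225.
MPK > n+δ = 0.13, so the economy is dynamically efficient (under-saving).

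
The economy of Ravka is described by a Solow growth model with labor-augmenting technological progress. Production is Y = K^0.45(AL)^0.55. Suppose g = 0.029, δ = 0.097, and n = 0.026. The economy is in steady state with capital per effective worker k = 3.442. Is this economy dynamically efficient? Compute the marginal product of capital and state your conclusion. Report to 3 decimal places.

dynamically efficient; MPK ≈ 0.228

n + g + δ = 0.026 + 0.029 + 0.097 = 0.152.
MPK = 0.45·k^(0.45−1) = 0.45·3.442^(-0.55) ≈ 0.2280.
MPK > 0.152, so the economy is dynamically efficient (under-saving).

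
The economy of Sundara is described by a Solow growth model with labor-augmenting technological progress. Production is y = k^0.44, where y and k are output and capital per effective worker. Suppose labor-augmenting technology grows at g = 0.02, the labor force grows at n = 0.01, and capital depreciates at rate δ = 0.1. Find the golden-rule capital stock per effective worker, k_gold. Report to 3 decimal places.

Break-even investment rate: n + g + δ = 0.01 + 0.02 + 0.1 = 0.13.
Maximizing c = f(k) − (n+g+δ)·k gives f'(k) = n+g+δ, i.e. 0.44·k^(0.44−1) = 0.13, so k_gold = (0.44/0.13)^(1/0.56) ≈ 8.8217.

k_gold ≈ 8.822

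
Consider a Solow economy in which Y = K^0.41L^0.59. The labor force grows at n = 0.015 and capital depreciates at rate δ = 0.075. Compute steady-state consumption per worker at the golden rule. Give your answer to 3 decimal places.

c_gold ≈ 1.692

Capital per worker breaks even when investment replaces (n + δ)·k; here n + δ = 0.09.
Golden rule sets MPK = n+δ: 0.41·k^(0.41−1) = 0.09, so k_gold = (0.41/0.09)^(1/0.59) ≈ 13.0669.
y_gold = 13.0669^0.41 ≈ 2.8683.
c_gold = y_gold − (n+δ)·k_gold = 2.8683 − 0.09·13.0669 ≈ 1.6923.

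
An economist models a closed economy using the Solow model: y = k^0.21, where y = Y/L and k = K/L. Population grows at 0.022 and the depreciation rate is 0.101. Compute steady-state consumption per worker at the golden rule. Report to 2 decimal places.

c_gold ≈ 0.91

n + δ = 0.022 + 0.101 = 0.123.
Setting f'(k) = n+δ gives 0.21·k^(0.21−1) = 0.123, hence k_gold = (0.21/0.123)^(1/0.79) ≈ 1.9682.
y_gold = 1.9682^0.21 ≈ 1.1528.
c_gold = y_gold − (n+δ)·k_gold = 1.1528 − 0.123·1.9682 ≈ 0.9107.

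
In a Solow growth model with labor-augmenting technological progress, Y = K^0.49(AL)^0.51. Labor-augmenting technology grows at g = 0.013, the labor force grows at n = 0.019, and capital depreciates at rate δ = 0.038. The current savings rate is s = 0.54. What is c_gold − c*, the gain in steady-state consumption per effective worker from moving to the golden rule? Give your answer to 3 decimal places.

Δc ≈ 0.032

n + g + δ = 0.019 + 0.013 + 0.038 = 0.07.
Current steady state (s = 0.54): k* = (0.54/0.07)^(1/0.51) ≈ 54.9282, y* = 54.9282^0.49 ≈ 7.1203, c* = (1−0.54)·7.1203 ≈ 3.2753.
At the golden rule the marginal product of capital equals n+g+δ: 0.49·k^(0.49−1) = 0.07. Solving, k_gold = (0.49/0.07)^(1/0.51) ≈ 45.3999.
y_gold = 45.3999^0.49 ≈ 6.4857, c_gold = y_gold − 0.07·k_gold ≈ 3.3077.
Gain: Δc = 3.3077 − 3.2753 ≈ 0.0324.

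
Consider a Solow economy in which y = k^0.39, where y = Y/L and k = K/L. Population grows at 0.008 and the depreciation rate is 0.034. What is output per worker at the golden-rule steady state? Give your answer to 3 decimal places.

y_gold ≈ 4.157

The effective depreciation rate is n + δ = 0.008 + 0.034 = 0.042.
At the golden rule the marginal product of capital equals n+δ: 0.39·k^(0.39−1) = 0.042. Solving, k_gold = (0.39/0.042)^(1/0.61) ≈ 38.5996.
Output: y_gold = k_gold^0.39 = 38.5996^0.39 ≈ 4.1569.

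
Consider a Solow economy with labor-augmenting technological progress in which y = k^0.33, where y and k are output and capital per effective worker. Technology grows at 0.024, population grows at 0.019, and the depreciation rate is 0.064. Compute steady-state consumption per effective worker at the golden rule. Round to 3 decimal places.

c_gold ≈ 1.167

Capital per effective worker breaks even when investment replaces (n + g + δ)·k; here n + g + δ = 0.107.
Maximizing c = f(k) − (n+g+δ)·k gives f'(k) = n+g+δ, i.e. 0.33·k^(0.33−1) = 0.107, so k_gold = (0.33/0.107)^(1/0.67) ≈ 5.3709.
y_gold = 5.3709^0.33 ≈ 1.7415.
c_gold = y_gold − (n+g+δ)·k_gold = 1.7415 − 0.107·5.3709 ≈ 1.1668.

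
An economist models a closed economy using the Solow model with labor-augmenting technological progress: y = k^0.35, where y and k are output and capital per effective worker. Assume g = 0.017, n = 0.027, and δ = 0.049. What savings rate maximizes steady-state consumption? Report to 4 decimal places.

s_gold = 0.3500

n + g + δ = 0.027 + 0.017 + 0.049 = 0.093.
At the golden rule MPK = n+g+δ, and in any Cobb-Douglas steady state s = (n+g+δ)·k/y = MPK·k/y = capital's share 0.35.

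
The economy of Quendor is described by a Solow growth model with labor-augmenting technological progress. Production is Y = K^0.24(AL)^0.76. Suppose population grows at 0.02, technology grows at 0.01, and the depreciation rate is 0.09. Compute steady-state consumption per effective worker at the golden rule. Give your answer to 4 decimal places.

c_gold ≈ 0.9460

n + g + δ = 0.02 + 0.01 + 0.09 = 0.12.
Golden rule sets MPK = n+g+δ: 0.24·k^(0.24−1) = 0.12, so k_gold = (0.24/0.12)^(1/0.76) ≈ 2.4894.
y_gold = 2.4894^0.24 ≈ 1.2447.
c_gold = y_gold − (n+g+δ)·k_gold = 1.2447 − 0.12·2.4894 ≈ 0.9460.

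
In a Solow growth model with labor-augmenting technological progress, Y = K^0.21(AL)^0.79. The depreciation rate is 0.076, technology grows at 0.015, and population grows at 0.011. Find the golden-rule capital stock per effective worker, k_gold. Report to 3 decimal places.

Break-even investment rate: n + g + δ = 0.011 + 0.015 + 0.076 = 0.102.
Setting f'(k) = n+g+δ gives 0.21·k^(0.21−1) = 0.102, hence k_gold = (0.21/0.102)^(1/0.79) ≈ 2.4945.

k_gold ≈ 2.495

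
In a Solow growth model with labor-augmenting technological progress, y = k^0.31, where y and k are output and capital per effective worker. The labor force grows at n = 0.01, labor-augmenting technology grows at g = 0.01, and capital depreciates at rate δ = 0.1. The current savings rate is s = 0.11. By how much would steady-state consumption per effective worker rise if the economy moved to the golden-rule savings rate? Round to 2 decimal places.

Δc ≈ 0.20

Break-even investment rate: n + g + δ = 0.01 + 0.01 + 0.1 = 0.12.
Current steady state (s = 0.11): k* = (0.11/0.12)^(1/0.69) ≈ 0.8815, y* = 0.8815^0.31 ≈ 0.9617, c* = (1−0.11)·0.9617 ≈ 0.8559.
Setting f'(k) = n+g+δ gives 0.31·k^(0.31−1) = 0.12, hence k_gold = (0.31/0.12)^(1/0.69) ≈ 3.9570.
y_gold = 3.9570^0.31 ≈ 1.5317, c_gold = y_gold − 0.12·k_gold ≈ 1.0569.
Gain: Δc = 1.0569 − 0.8559 ≈ 0.2010.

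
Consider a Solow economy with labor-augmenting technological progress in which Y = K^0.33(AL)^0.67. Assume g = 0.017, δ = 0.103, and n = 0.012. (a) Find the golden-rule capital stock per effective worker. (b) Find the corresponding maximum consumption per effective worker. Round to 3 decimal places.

(a) k_gold ≈ 3.926; (b) c_gold ≈ 1.052

The effective depreciation rate is n + g + δ = 0.012 + 0.017 + 0.103 = 0.132.
At the golden rule the marginal product of capital equals n+g+δ: 0.33·k^(0.33−1) = 0.132. Solving, k_gold = (0.33/0.132)^(1/0.67) ≈ 3.9259.
y_gold = 3.9259^0.33 ≈ 1.5704; c_gold = y_gold − 0.132·k_gold ≈ 1.0521.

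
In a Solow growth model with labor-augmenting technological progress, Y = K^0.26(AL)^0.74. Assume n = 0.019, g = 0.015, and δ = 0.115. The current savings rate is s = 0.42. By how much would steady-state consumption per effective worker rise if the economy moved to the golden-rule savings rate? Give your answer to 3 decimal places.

The effective depreciation rate is n + g + δ = 0.019 + 0.015 + 0.115 = 0.149.
Current steady state (s = 0.42): k* = (0.42/0.149)^(1/0.74) ≈ 4.0569, y* = 4.0569^0.26 ≈ 1.4392, c* = (1−0.42)·1.4392 ≈ 0.8348.
Maximizing c = f(k) − (n+g+δ)·k gives f'(k) = n+g+δ, i.e. 0.26·k^(0.26−1) = 0.149, so k_gold = (0.26/0.149)^(1/0.74) ≈ 2.1220.
y_gold = 2.1220^0.26 ≈ 1.2161, c_gold = y_gold − 0.149·k_gold ≈ 0.8999.
Gain: Δc = 0.8999 − 0.8348 ≈ 0.0651.

Δc ≈ 0.065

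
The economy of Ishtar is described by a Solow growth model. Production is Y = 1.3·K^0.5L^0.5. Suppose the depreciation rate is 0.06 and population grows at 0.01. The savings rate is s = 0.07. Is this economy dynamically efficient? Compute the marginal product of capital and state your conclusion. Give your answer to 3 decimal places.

dynamically efficient; MPK ≈ 0.500

n + δ = 0.01 + 0.06 = 0.07.
Steady-state k*: s·A·k^0.5 = 0.07·k gives k* = (0.07·1.3/0.07)^(1/0.5) ≈ 1.6900.
MPK = 0.5·1.3·1.6900^(-0.5) ≈ 0.5000.
MPK > n+δ = 0.07, so the economy is dynamically efficient (under-saving).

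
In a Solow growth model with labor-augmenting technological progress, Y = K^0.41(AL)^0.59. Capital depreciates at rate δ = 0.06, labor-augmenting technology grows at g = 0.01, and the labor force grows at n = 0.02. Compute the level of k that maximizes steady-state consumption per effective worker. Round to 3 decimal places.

k_gold ≈ 13.067

The effective depreciation rate is n + g + δ = 0.02 + 0.01 + 0.06 = 0.09.
At the golden rule the marginal product of capital equals n+g+δ: 0.41·k^(0.41−1) = 0.09. Solving, k_gold = (0.41/0.09)^(1/0.59) ≈ 13.0669.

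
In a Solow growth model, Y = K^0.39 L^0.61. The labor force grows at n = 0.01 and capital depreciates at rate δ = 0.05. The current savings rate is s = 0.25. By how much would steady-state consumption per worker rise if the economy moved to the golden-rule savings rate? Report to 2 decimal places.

Δc ≈ 0.15

Break-even investment rate: n + δ = 0.01 + 0.05 = 0.06.
Current steady state (s = 0.25): k* = (0.25/0.06)^(1/0.61) ≈ 10.3764, y* = 10.3764^0.39 ≈ 2.4903, c* = (1−0.25)·2.4903 ≈ 1.8678.
Golden rule sets MPK = n+δ: 0.39·k^(0.39−1) = 0.06, so k_gold = (0.39/0.06)^(1/0.61) ≈ 21.5102.
y_gold = 21.5102^0.39 ≈ 3.3093, c_gold = y_gold − 0.06·k_gold ≈ 2.0187.
Gain: Δc = 2.0187 − 1.8678 ≈ 0.1509.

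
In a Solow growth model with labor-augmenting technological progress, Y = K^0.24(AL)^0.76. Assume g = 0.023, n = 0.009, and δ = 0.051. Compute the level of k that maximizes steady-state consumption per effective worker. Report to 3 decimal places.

The effective depreciation rate is n + g + δ = 0.009 + 0.023 + 0.051 = 0.083.
Golden rule sets MPK = n+g+δ: 0.24·k^(0.24−1) = 0.083, so k_gold = (0.24/0.083)^(1/0.76) ≈ 4.0435.

k_gold ≈ 4.043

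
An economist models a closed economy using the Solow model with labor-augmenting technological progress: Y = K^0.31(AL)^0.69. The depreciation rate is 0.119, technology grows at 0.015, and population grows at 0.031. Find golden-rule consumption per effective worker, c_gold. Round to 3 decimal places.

Capital per effective worker breaks even when investment replaces (n + g + δ)·k; here n + g + δ = 0.165.
Golden rule sets MPK = n+g+δ: 0.31·k^(0.31−1) = 0.165, so k_gold = (0.31/0.165)^(1/0.69) ≈ 2.4942.
y_gold = 2.4942^0.31 ≈ 1.3275.
c_gold = y_gold − (n+g+δ)·k_gold = 1.3275 − 0.165·2.4942 ≈ 0.9160.

c_gold ≈ 0.916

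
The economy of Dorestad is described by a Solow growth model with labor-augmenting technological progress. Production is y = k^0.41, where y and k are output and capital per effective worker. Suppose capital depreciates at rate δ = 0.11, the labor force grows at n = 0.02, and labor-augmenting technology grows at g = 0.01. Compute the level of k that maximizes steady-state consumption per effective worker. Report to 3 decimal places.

Capital per effective worker breaks even when investment replaces (n + g + δ)·k; here n + g + δ = 0.14.
Setting f'(k) = n+g+δ gives 0.41·k^(0.41−1) = 0.14, hence k_gold = (0.41/0.14)^(1/0.59) ≈ 6.1793.

k_gold ≈ 6.179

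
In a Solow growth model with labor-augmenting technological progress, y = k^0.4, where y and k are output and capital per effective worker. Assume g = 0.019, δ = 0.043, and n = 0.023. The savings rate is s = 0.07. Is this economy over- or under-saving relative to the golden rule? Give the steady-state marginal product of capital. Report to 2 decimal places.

under-saving; MPK ≈ 0.49

n + g + δ = 0.023 + 0.019 + 0.043 = 0.085.
Steady-state k*: s·k^0.4 = 0.085·k gives k* = (0.07/0.085)^(1/0.6) ≈ 0.7235.
MPK = 0.4·0.7235^(-0.6) ≈ 0.4857.
MPK > n+g+δ = 0.085, so the economy is dynamically efficient (under-saving).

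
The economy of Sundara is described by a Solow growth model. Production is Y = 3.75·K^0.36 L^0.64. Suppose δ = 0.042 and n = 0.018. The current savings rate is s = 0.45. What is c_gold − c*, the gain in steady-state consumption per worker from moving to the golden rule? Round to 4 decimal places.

n + δ = 0.018 + 0.042 = 0.06.
Current steady state (s = 0.45): k* = (0.45·3.75/0.06)^(1/0.64) ≈ 183.7414, y* = 3.75·183.7414^0.36 ≈ 24.4989, c* = (1−0.45)·24.4989 ≈ 13.4744.
At the golden rule the marginal product of capital equals n+δ: 0.36·3.75·k^(0.36−1) = 0.06. Solving, k_gold = (0.36·3.75/0.06)^(1/0.64) ≈ 129.6538.
y_gold = 3.75·129.6538^0.36 ≈ 21.6090, c_gold = y_gold − 0.06·k_gold ≈ 13.8297.
Gain: Δc = 13.8297 − 13.4744 ≈ 0.3554.

Δc ≈ 0.3554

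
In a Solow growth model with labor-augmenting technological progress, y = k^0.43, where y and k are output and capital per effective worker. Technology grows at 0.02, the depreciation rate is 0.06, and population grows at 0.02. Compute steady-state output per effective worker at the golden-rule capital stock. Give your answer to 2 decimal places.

Break-even investment rate: n + g + δ = 0.02 + 0.02 + 0.06 = 0.1.
At the golden rule the marginal product of capital equals n+g+δ: 0.43·k^(0.43−1) = 0.1. Solving, k_gold = (0.43/0.1)^(1/0.57) ≈ 12.9225.
Output: y_gold = k_gold^0.43 = 12.9225^0.43 ≈ 3.0052.

y_gold ≈ 3.01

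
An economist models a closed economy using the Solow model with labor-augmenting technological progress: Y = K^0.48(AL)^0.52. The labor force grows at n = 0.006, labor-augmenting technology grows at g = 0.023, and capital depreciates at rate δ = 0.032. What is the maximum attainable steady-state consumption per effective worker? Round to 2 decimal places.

The effective depreciation rate is n + g + δ = 0.006 + 0.023 + 0.032 = 0.061.
Golden rule sets MPK = n+g+δ: 0.48·k^(0.48−1) = 0.061, so k_gold = (0.48/0.061)^(1/0.52) ≈ 52.8332.
y_gold = 52.8332^0.48 ≈ 6.7142.
c_gold = y_gold − (n+g+δ)·k_gold = 6.7142 − 0.061·52.8332 ≈ 3.4914.

c_gold ≈ 3.49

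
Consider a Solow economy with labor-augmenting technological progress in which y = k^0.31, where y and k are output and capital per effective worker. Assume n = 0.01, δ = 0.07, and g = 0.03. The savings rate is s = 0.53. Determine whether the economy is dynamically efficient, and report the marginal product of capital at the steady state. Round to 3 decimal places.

The effective depreciation rate is n + g + δ = 0.01 + 0.03 + 0.07 = 0.11.
Steady-state k*: s·k^0.31 = 0.11·k gives k* = (0.53/0.11)^(1/0.69) ≈ 9.7653.
MPK = 0.31·9.7653^(-0.69) ≈ 0.0643.
MPK < n+g+δ = 0.11, so the economy is dynamically inefficient (over-saving).

dynamically inefficient; MPK ≈ 0.064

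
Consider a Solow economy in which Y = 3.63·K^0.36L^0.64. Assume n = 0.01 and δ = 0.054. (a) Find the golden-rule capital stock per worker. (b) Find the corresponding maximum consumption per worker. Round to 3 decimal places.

Capital per worker breaks even when investment replaces (n + δ)·k; here n + δ = 0.064.
At the golden rule the marginal product of capital equals n+δ: 0.36·3.63·k^(0.36−1) = 0.064. Solving, k_gold = (0.36·3.63/0.064)^(1/0.64) ≈ 111.4091.
y_gold = 3.63·111.4091^0.36 ≈ 19.8061; c_gold = y_gold − 0.064·k_gold ≈ 12.6759.

(a) k_gold ≈ 111.409; (b) c_gold ≈ 12.676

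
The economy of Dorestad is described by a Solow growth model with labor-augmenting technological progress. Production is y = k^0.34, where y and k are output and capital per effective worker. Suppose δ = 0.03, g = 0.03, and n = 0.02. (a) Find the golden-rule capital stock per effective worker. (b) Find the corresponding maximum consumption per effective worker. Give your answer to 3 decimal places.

Break-even investment rate: n + g + δ = 0.02 + 0.03 + 0.03 = 0.08.
Maximizing c = f(k) − (n+g+δ)·k gives f'(k) = n+g+δ, i.e. 0.34·k^(0.34−1) = 0.08, so k_gold = (0.34/0.08)^(1/0.66) ≈ 8.9558.
y_gold = 8.9558^0.34 ≈ 2.1072; c_gold = y_gold − 0.08·k_gold ≈ 1.3908.

(a) k_gold ≈ 8.956; (b) c_gold ≈ 1.391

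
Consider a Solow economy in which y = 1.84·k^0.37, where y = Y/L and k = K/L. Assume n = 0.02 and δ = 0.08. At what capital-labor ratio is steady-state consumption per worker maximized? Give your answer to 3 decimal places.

k_gold ≈ 21.002

The effective depreciation rate is n + δ = 0.02 + 0.08 = 0.1.
Maximizing c = f(k) − (n+δ)·k gives f'(k) = n+δ, i.e. 0.37·1.84·k^(0.37−1) = 0.1, so k_gold = (0.37·1.84/0.1)^(1/0.63) ≈ 21.0016.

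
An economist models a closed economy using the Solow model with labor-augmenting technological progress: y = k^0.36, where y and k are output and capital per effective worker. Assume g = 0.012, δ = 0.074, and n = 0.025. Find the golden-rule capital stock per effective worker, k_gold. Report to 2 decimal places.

Break-even investment rate: n + g + δ = 0.025 + 0.012 + 0.074 = 0.111.
Maximizing c = f(k) − (n+g+δ)·k gives f'(k) = n+g+δ, i.e. 0.36·k^(0.36−1) = 0.111, so k_gold = (0.36/0.111)^(1/0.64) ≈ 6.2865.

k_gold ≈ 6.29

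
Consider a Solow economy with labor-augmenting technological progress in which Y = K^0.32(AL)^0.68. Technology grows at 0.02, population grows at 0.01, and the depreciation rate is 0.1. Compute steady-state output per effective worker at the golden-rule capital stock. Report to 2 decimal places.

n + g + δ = 0.01 + 0.02 + 0.1 = 0.13.
Maximizing c = f(k) − (n+g+δ)·k gives f'(k) = n+g+δ, i.e. 0.32·k^(0.32−1) = 0.13, so k_gold = (0.32/0.13)^(1/0.68) ≈ 3.7610.
Output: y_gold = k_gold^0.32 = 3.7610^0.32 ≈ 1.5279.

y_gold ≈ 1.53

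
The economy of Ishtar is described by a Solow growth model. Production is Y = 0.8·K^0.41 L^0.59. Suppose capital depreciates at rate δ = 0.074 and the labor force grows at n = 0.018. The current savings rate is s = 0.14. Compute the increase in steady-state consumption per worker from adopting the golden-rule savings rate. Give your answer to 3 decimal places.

Δc ≈ 0.353

The effective depreciation rate is n + δ = 0.018 + 0.074 = 0.092.
Current steady state (s = 0.14): k* = (0.14·0.8/0.092)^(1/0.59) ≈ 1.3957, y* = 0.8·1.3957^0.41 ≈ 0.9172, c* = (1−0.14)·0.9172 ≈ 0.7888.
At the golden rule the marginal product of capital equals n+δ: 0.41·0.8·k^(0.41−1) = 0.092. Solving, k_gold = (0.41·0.8/0.092)^(1/0.59) ≈ 8.6246.
y_gold = 0.8·8.6246^0.41 ≈ 1.9353, c_gold = y_gold − 0.092·k_gold ≈ 1.1418.
Gain: Δc = 1.1418 − 0.7888 ≈ 0.3530.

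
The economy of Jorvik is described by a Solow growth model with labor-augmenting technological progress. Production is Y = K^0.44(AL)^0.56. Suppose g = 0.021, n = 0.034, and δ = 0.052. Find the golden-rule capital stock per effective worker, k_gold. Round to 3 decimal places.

Break-even investment rate: n + g + δ = 0.034 + 0.021 + 0.052 = 0.107.
Maximizing c = f(k) − (n+g+δ)·k gives f'(k) = n+g+δ, i.e. 0.44·k^(0.44−1) = 0.107, so k_gold = (0.44/0.107)^(1/0.56) ≈ 12.4897.

k_gold ≈ 12.490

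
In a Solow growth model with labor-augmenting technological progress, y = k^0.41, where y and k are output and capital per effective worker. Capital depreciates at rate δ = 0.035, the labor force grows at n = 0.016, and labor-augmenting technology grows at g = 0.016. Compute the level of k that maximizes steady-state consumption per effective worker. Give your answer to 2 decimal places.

k_gold ≈ 21.55

n + g + δ = 0.016 + 0.016 + 0.035 = 0.067.
Maximizing c = f(k) − (n+g+δ)·k gives f'(k) = n+g+δ, i.e. 0.41·k^(0.41−1) = 0.067, so k_gold = (0.41/0.067)^(1/0.59) ≈ 21.5479.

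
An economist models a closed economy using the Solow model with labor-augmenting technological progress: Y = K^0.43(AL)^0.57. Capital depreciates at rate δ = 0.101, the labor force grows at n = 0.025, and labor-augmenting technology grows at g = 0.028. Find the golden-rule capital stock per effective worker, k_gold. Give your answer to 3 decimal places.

k_gold ≈ 6.058

The effective depreciation rate is n + g + δ = 0.025 + 0.028 + 0.101 = 0.154.
Setting f'(k) = n+g+δ gives 0.43·k^(0.43−1) = 0.154, hence k_gold = (0.43/0.154)^(1/0.57) ≈ 6.0585.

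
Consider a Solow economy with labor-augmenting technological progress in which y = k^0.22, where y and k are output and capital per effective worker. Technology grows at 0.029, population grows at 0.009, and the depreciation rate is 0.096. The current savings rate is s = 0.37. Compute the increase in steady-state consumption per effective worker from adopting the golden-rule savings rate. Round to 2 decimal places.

The effective depreciation rate is n + g + δ = 0.009 + 0.029 + 0.096 = 0.134.
Current steady state (s = 0.37): k* = (0.37/0.134)^(1/0.78) ≈ 3.6771, y* = 3.6771^0.22 ≈ 1.3317, c* = (1−0.37)·1.3317 ≈ 0.8390.
Setting f'(k) = n+g+δ gives 0.22·k^(0.22−1) = 0.134, hence k_gold = (0.22/0.134)^(1/0.78) ≈ 1.8882.
y_gold = 1.8882^0.22 ≈ 1.1501, c_gold = y_gold − 0.134·k_gold ≈ 0.8971.
Gain: Δc = 0.8971 − 0.8390 ≈ 0.0581.

Δc ≈ 0.06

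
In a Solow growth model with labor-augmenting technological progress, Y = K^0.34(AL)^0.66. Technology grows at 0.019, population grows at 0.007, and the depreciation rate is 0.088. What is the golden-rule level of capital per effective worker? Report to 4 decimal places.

Break-even investment rate: n + g + δ = 0.007 + 0.019 + 0.088 = 0.114.
Setting f'(k) = n+g+δ gives 0.34·k^(0.34−1) = 0.114, hence k_gold = (0.34/0.114)^(1/0.66) ≈ 5.2366.

k_gold ≈ 5.2366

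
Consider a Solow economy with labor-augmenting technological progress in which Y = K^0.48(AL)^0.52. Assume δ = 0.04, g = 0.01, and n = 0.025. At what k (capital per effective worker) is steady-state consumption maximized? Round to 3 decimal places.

Capital per effective worker breaks even when investment replaces (n + g + δ)·k; here n + g + δ = 0.075.
Setting f'(k) = n+g+δ gives 0.48·k^(0.48−1) = 0.075, hence k_gold = (0.48/0.075)^(1/0.52) ≈ 35.5096.

k_gold ≈ 35.510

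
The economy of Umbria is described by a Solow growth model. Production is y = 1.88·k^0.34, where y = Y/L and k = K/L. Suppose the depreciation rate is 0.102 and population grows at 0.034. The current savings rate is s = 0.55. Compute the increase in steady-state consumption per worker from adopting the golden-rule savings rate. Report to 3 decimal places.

Δc ≈ 0.348

Break-even investment rate: n + δ = 0.034 + 0.102 = 0.136.
Current steady state (s = 0.55): k* = (0.55·1.88/0.136)^(1/0.66) ≈ 21.6183, y* = 1.88·21.6183^0.34 ≈ 5.3456, c* = (1−0.55)·5.3456 ≈ 2.4055.
At the golden rule the marginal product of capital equals n+δ: 0.34·1.88·k^(0.34−1) = 0.136. Solving, k_gold = (0.34·1.88/0.136)^(1/0.66) ≈ 10.4311.
y_gold = 1.88·10.4311^0.34 ≈ 4.1724, c_gold = y_gold − 0.136·k_gold ≈ 2.7538.
Gain: Δc = 2.7538 − 2.4055 ≈ 0.3483.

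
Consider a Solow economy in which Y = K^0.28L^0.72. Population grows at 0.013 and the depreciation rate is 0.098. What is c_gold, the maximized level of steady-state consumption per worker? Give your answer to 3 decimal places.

Break-even investment rate: n + δ = 0.013 + 0.098 = 0.111.
At the golden rule the marginal product of capital equals n+δ: 0.28·k^(0.28−1) = 0.111. Solving, k_gold = (0.28/0.111)^(1/0.72) ≈ 3.6150.
y_gold = 3.6150^0.28 ≈ 1.4331.
c_gold = y_gold − (n+δ)·k_gold = 1.4331 − 0.111·3.6150 ≈ 1.0318.

c_gold ≈ 1.032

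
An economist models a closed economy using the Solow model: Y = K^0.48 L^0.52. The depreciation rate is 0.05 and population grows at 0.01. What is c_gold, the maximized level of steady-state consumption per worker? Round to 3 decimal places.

Capital per worker breaks even when investment replaces (n + δ)·k; here n + δ = 0.06.
Golden rule sets MPK = n+δ: 0.48·k^(0.48−1) = 0.06, so k_gold = (0.48/0.06)^(1/0.52) ≈ 54.5395.
y_gold = 54.5395^0.48 ≈ 6.8174.
c_gold = y_gold − (n+δ)·k_gold = 6.8174 − 0.06·54.5395 ≈ 3.5451.

c_gold ≈ 3.545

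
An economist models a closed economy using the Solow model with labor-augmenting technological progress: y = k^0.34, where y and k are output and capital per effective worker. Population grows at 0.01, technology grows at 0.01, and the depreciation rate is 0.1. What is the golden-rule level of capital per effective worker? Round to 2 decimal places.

Break-even investment rate: n + g + δ = 0.01 + 0.01 + 0.1 = 0.12.
Maximizing c = f(k) − (n+g+δ)·k gives f'(k) = n+g+δ, i.e. 0.34·k^(0.34−1) = 0.12, so k_gold = (0.34/0.12)^(1/0.66) ≈ 4.8451.

k_gold ≈ 4.85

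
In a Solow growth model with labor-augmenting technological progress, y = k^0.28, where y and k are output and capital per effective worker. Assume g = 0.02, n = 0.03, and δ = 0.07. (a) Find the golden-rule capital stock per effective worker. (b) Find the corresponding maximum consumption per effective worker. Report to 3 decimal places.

n + g + δ = 0.03 + 0.02 + 0.07 = 0.12.
Setting f'(k) = n+g+δ gives 0.28·k^(0.28−1) = 0.12, hence k_gold = (0.28/0.12)^(1/0.72) ≈ 3.2440.
y_gold = 3.2440^0.28 ≈ 1.3903; c_gold = y_gold − 0.12·k_gold ≈ 1.0010.

(a) k_gold ≈ 3.244; (b) c_gold ≈ 1.001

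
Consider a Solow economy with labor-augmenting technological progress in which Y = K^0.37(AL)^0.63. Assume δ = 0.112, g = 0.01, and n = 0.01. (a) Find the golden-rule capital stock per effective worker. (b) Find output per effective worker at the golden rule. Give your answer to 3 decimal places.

(a) k_gold ≈ 5.135; (b) y_gold ≈ 1.832

Break-even investment rate: n + g + δ = 0.01 + 0.01 + 0.112 = 0.132.
At the golden rule the marginal product of capital equals n+g+δ: 0.37·k^(0.37−1) = 0.132. Solving, k_gold = (0.37/0.132)^(1/0.63) ≈ 5.1348.
y_gold = 5.1348^0.37 ≈ 1.8319.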